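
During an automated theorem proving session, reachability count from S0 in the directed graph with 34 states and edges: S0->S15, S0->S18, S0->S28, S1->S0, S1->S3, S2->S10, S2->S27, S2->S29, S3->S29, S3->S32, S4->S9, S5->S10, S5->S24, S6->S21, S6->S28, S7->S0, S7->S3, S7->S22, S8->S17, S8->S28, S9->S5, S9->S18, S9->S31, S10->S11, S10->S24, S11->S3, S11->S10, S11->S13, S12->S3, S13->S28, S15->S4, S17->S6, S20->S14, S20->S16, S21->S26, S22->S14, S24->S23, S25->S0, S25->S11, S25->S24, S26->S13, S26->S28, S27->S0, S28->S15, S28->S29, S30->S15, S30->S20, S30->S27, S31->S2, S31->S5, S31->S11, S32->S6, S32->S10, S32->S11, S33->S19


BFS from S0:
  layer 0: {S0}
  layer 1: {S15, S18, S28}
  layer 2: {S4, S29}
  layer 3: {S9}
  layer 4: {S5, S31}
  layer 5: {S2, S10, S11, S24}
  layer 6: {S3, S13, S23, S27}
  layer 7: {S32}
  layer 8: {S6}
  layer 9: {S21}
  layer 10: {S26}
Reachable set: {S0, S2, S3, S4, S5, S6, S9, S10, S11, S13, S15, S18, S21, S23, S24, S26, S27, S28, S29, S31, S32}
Count = 21

21


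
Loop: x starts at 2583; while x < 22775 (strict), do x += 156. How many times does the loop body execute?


Step 1: x goes from 2583 toward 22775 by 156; the body runs while x<22775, so iterations = ceil((bound-start)/step)
Step 2: Distance=20192
Step 3: ceil(20192/156)=130

130


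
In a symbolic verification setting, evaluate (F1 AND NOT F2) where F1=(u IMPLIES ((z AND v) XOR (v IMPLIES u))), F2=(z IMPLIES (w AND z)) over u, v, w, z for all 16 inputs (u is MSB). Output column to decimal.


F1 = (u IMPLIES ((z AND v) XOR (v IMPLIES u)))
F2 = (z IMPLIES (w AND z))
Counterexample to F1=>F2 is where F1=1 and F2=0.
Evaluate each row (bits = u,v,w,z, MSB first):
  row 0 [0000]: F1=1 F2=1 -> F1&~F2 -> 0
  row 1 [0001]: F1=1 F2=0 -> F1&~F2 -> 1
  row 2 [0010]: F1=1 F2=1 -> F1&~F2 -> 0
  row 3 [0011]: F1=1 F2=1 -> F1&~F2 -> 0
  row 4 [0100]: F1=1 F2=1 -> F1&~F2 -> 0
  row 5 [0101]: F1=1 F2=0 -> F1&~F2 -> 1
  row 6 [0110]: F1=1 F2=1 -> F1&~F2 -> 0
  row 7 [0111]: F1=1 F2=1 -> F1&~F2 -> 0
  row 8 [1000]: F1=1 F2=1 -> F1&~F2 -> 0
  row 9 [1001]: F1=1 F2=0 -> F1&~F2 -> 1
  row 10 [1010]: F1=1 F2=1 -> F1&~F2 -> 0
  row 11 [1011]: F1=1 F2=1 -> F1&~F2 -> 0
  row 12 [1100]: F1=1 F2=1 -> F1&~F2 -> 0
  row 13 [1101]: F1=0 F2=0 -> F1&~F2 -> 0
  row 14 [1110]: F1=1 F2=1 -> F1&~F2 -> 0
  row 15 [1111]: F1=0 F2=1 -> F1&~F2 -> 0
Full result column, 4 rows per line (u,v fixed per line; w,z runs 00..11 left to right):
  rows 0-3 [u,v=00]: 0100  = hex 4
  rows 4-7 [u,v=01]: 0100  = hex 4
  rows 8-11 [u,v=10]: 0100  = hex 4
  rows 12-15 [u,v=11]: 0000  = hex 0
Counterexample vector (row 0 .. row 15) = 0100010001000000
Output column grouped in 4s = 0100 0100 0100 0000 = 0x4440
Convert to decimal digit by digit (value = value*16 + digit):
  4 -> 4
  4*16 + 4 = 68
  68*16 + 4 = 1092
  1092*16 + 0 = 17472
Decimal = 17472

17472


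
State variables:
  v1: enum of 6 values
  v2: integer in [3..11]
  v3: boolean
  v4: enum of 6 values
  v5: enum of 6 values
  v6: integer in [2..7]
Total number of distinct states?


State space = product of domain sizes of all variables.
Domain sizes:
  v1 (enum of 6 values): 6
  v2 (integer in [3..11]): 9
  v3 (boolean): 2
  v4 (enum of 6 values): 6
  v5 (enum of 6 values): 6
  v6 (integer in [2..7]): 6
Product = 6 * 9 * 2 * 6 * 6 * 6 = 23328

23328


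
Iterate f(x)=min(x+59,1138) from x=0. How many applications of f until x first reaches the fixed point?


Step 1: x=0, cap=1138, increment=59
Step 2: x grows by 59 each step until capped at 1138; fixed point is x=1138
Step 3: iterations = ceil(1138/59) = 20

20


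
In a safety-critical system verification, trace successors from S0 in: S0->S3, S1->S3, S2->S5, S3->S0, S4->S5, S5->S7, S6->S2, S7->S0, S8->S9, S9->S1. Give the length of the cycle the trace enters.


Trace from S0 until a state repeats:
  S0 -> S3 -> S0
S0 first seen at step 0, revisited at step 2.
Cycle length = 2 - 0 = 2

2


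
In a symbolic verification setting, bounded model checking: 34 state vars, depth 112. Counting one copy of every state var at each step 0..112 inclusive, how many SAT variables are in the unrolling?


BMC unrolls to depth k, creating one copy of each state var for steps 0..k.
Step count = 112 + 1 = 113 (steps 0 through 112)
Vars per step = 34
Total = 34 * 113 = 3842

3842


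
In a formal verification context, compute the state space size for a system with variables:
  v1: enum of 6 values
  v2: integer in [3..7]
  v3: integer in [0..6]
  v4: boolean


State space = product of domain sizes of all variables.
Domain sizes:
  v1 (enum of 6 values): 6
  v2 (integer in [3..7]): 5
  v3 (integer in [0..6]): 7
  v4 (boolean): 2
Product = 6 * 5 * 7 * 2 = 420

420


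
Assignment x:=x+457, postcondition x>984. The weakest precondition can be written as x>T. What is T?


Formula: wp(x:=E, P) = P[E/x] (substitute E for x in postcondition)
Step 1: Postcondition: x>984
Step 2: Substitute x+457 for x: x+457>984
Step 3: Solve for x: x > 984-457 = 527

527


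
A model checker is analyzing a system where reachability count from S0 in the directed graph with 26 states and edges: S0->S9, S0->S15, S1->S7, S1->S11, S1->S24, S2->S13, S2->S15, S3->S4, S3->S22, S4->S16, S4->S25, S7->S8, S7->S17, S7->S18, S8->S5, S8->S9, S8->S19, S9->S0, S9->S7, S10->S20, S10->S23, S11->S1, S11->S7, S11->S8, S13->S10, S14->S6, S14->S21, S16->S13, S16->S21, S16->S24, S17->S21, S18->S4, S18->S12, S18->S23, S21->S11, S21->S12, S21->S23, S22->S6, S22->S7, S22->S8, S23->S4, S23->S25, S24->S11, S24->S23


BFS from S0:
  layer 0: {S0}
  layer 1: {S9, S15}
  layer 2: {S7}
  layer 3: {S8, S17, S18}
  layer 4: {S4, S5, S12, S19, S21, S23}
  layer 5: {S11, S16, S25}
  layer 6: {S1, S13, S24}
  layer 7: {S10}
  layer 8: {S20}
Reachable set: {S0, S1, S4, S5, S7, S8, S9, S10, S11, S12, S13, S15, S16, S17, S18, S19, S20, S21, S23, S24, S25}
Count = 21

21


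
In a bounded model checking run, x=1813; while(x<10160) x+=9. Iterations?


Step 1: x goes from 1813 toward 10160 by 9; the body runs while x<10160, so iterations = ceil((bound-start)/step)
Step 2: Distance=8347
Step 3: ceil(8347/9)=928

928


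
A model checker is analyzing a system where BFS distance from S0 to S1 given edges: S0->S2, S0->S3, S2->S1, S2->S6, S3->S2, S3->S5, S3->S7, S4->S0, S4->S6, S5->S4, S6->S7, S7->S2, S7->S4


BFS layer-by-layer from S0:
  dist 0: {S0}
  dist 1: {S2, S3}
  dist 2: {S1, S5, S6, S7}
  -> S1 reached at distance 2
Shortest path length = 2

2


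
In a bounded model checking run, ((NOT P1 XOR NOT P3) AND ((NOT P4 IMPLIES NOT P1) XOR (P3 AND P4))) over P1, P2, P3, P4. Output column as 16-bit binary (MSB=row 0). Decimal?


Formula: ((NOT P1 XOR NOT P3) AND ((NOT P4 IMPLIES NOT P1) XOR (P3 AND P4))) over P1, P2, P3, P4 (16 rows)
Evaluate each row (bits = P1,P2,P3,P4, MSB first):
  row 0 [0000]: ((NOT 0 XOR NOT 0) AND ((NOT 0 IMPLIES NOT 0) XOR (0 AND 0))) -> 0
  row 1 [0001]: ((NOT 0 XOR NOT 0) AND ((NOT 1 IMPLIES NOT 0) XOR (0 AND 1))) -> 0
  row 2 [0010]: ((NOT 0 XOR NOT 1) AND ((NOT 0 IMPLIES NOT 0) XOR (1 AND 0))) -> 1
  row 3 [0011]: ((NOT 0 XOR NOT 1) AND ((NOT 1 IMPLIES NOT 0) XOR (1 AND 1))) -> 0
  row 4 [0100]: ((NOT 0 XOR NOT 0) AND ((NOT 0 IMPLIES NOT 0) XOR (0 AND 0))) -> 0
  row 5 [0101]: ((NOT 0 XOR NOT 0) AND ((NOT 1 IMPLIES NOT 0) XOR (0 AND 1))) -> 0
  row 6 [0110]: ((NOT 0 XOR NOT 1) AND ((NOT 0 IMPLIES NOT 0) XOR (1 AND 0))) -> 1
  row 7 [0111]: ((NOT 0 XOR NOT 1) AND ((NOT 1 IMPLIES NOT 0) XOR (1 AND 1))) -> 0
  row 8 [1000]: ((NOT 1 XOR NOT 0) AND ((NOT 0 IMPLIES NOT 1) XOR (0 AND 0))) -> 0
  row 9 [1001]: ((NOT 1 XOR NOT 0) AND ((NOT 1 IMPLIES NOT 1) XOR (0 AND 1))) -> 1
  row 10 [1010]: ((NOT 1 XOR NOT 1) AND ((NOT 0 IMPLIES NOT 1) XOR (1 AND 0))) -> 0
  row 11 [1011]: ((NOT 1 XOR NOT 1) AND ((NOT 1 IMPLIES NOT 1) XOR (1 AND 1))) -> 0
  row 12 [1100]: ((NOT 1 XOR NOT 0) AND ((NOT 0 IMPLIES NOT 1) XOR (0 AND 0))) -> 0
  row 13 [1101]: ((NOT 1 XOR NOT 0) AND ((NOT 1 IMPLIES NOT 1) XOR (0 AND 1))) -> 1
  row 14 [1110]: ((NOT 1 XOR NOT 1) AND ((NOT 0 IMPLIES NOT 1) XOR (1 AND 0))) -> 0
  row 15 [1111]: ((NOT 1 XOR NOT 1) AND ((NOT 1 IMPLIES NOT 1) XOR (1 AND 1))) -> 0
Full result column, 4 rows per line (P1,P2 fixed per line; P3,P4 runs 00..11 left to right):
  rows 0-3 [P1,P2=00]: 0010  = hex 2
  rows 4-7 [P1,P2=01]: 0010  = hex 2
  rows 8-11 [P1,P2=10]: 0100  = hex 4
  rows 12-15 [P1,P2=11]: 0100  = hex 4
Output column (row 0 .. row 15) = 0010001001000100
Output column grouped in 4s = 0010 0010 0100 0100 = 0x2244
Convert to decimal digit by digit (value = value*16 + digit):
  2 -> 2
  2*16 + 2 = 34
  34*16 + 4 = 548
  548*16 + 4 = 8772
Decimal = 8772

8772


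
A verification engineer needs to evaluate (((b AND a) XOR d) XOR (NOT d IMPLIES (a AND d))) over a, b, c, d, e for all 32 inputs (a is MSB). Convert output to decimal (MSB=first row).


Formula: (((b AND a) XOR d) XOR (NOT d IMPLIES (a AND d))) over a, b, c, d, e (32 rows)
Evaluate each row (bits = a,b,c,d,e, MSB first):
  row 0 [00000]: (((0 AND 0) XOR 0) XOR (NOT 0 IMPLIES (0 AND 0))) -> 0
  row 1 [00001]: (((0 AND 0) XOR 0) XOR (NOT 0 IMPLIES (0 AND 0))) -> 0
  row 2 [00010]: (((0 AND 0) XOR 1) XOR (NOT 1 IMPLIES (0 AND 1))) -> 0
  row 3 [00011]: (((0 AND 0) XOR 1) XOR (NOT 1 IMPLIES (0 AND 1))) -> 0
  row 4 [00100]: (((0 AND 0) XOR 0) XOR (NOT 0 IMPLIES (0 AND 0))) -> 0
  row 5 [00101]: (((0 AND 0) XOR 0) XOR (NOT 0 IMPLIES (0 AND 0))) -> 0
  row 6 [00110]: (((0 AND 0) XOR 1) XOR (NOT 1 IMPLIES (0 AND 1))) -> 0
  row 7 [00111]: (((0 AND 0) XOR 1) XOR (NOT 1 IMPLIES (0 AND 1))) -> 0
  row 8 [01000]: (((1 AND 0) XOR 0) XOR (NOT 0 IMPLIES (0 AND 0))) -> 0
  row 9 [01001]: (((1 AND 0) XOR 0) XOR (NOT 0 IMPLIES (0 AND 0))) -> 0
  row 10 [01010]: (((1 AND 0) XOR 1) XOR (NOT 1 IMPLIES (0 AND 1))) -> 0
  row 11 [01011]: (((1 AND 0) XOR 1) XOR (NOT 1 IMPLIES (0 AND 1))) -> 0
  row 12 [01100]: (((1 AND 0) XOR 0) XOR (NOT 0 IMPLIES (0 AND 0))) -> 0
  row 13 [01101]: (((1 AND 0) XOR 0) XOR (NOT 0 IMPLIES (0 AND 0))) -> 0
  row 14 [01110]: (((1 AND 0) XOR 1) XOR (NOT 1 IMPLIES (0 AND 1))) -> 0
  row 15 [01111]: (((1 AND 0) XOR 1) XOR (NOT 1 IMPLIES (0 AND 1))) -> 0
  row 16 [10000]: (((0 AND 1) XOR 0) XOR (NOT 0 IMPLIES (1 AND 0))) -> 0
  row 17 [10001]: (((0 AND 1) XOR 0) XOR (NOT 0 IMPLIES (1 AND 0))) -> 0
  row 18 [10010]: (((0 AND 1) XOR 1) XOR (NOT 1 IMPLIES (1 AND 1))) -> 0
  row 19 [10011]: (((0 AND 1) XOR 1) XOR (NOT 1 IMPLIES (1 AND 1))) -> 0
  row 20 [10100]: (((0 AND 1) XOR 0) XOR (NOT 0 IMPLIES (1 AND 0))) -> 0
  row 21 [10101]: (((0 AND 1) XOR 0) XOR (NOT 0 IMPLIES (1 AND 0))) -> 0
  row 22 [10110]: (((0 AND 1) XOR 1) XOR (NOT 1 IMPLIES (1 AND 1))) -> 0
  row 23 [10111]: (((0 AND 1) XOR 1) XOR (NOT 1 IMPLIES (1 AND 1))) -> 0
  row 24 [11000]: (((1 AND 1) XOR 0) XOR (NOT 0 IMPLIES (1 AND 0))) -> 1
  row 25 [11001]: (((1 AND 1) XOR 0) XOR (NOT 0 IMPLIES (1 AND 0))) -> 1
  row 26 [11010]: (((1 AND 1) XOR 1) XOR (NOT 1 IMPLIES (1 AND 1))) -> 1
  row 27 [11011]: (((1 AND 1) XOR 1) XOR (NOT 1 IMPLIES (1 AND 1))) -> 1
  row 28 [11100]: (((1 AND 1) XOR 0) XOR (NOT 0 IMPLIES (1 AND 0))) -> 1
  row 29 [11101]: (((1 AND 1) XOR 0) XOR (NOT 0 IMPLIES (1 AND 0))) -> 1
  row 30 [11110]: (((1 AND 1) XOR 1) XOR (NOT 1 IMPLIES (1 AND 1))) -> 1
  row 31 [11111]: (((1 AND 1) XOR 1) XOR (NOT 1 IMPLIES (1 AND 1))) -> 1
Full result column, 4 rows per line (a,b,c fixed per line; d,e runs 00..11 left to right):
  rows 0-3 [a,b,c=000]: 0000  = hex 0
  rows 4-7 [a,b,c=001]: 0000  = hex 0
  rows 8-11 [a,b,c=010]: 0000  = hex 0
  rows 12-15 [a,b,c=011]: 0000  = hex 0
  rows 16-19 [a,b,c=100]: 0000  = hex 0
  rows 20-23 [a,b,c=101]: 0000  = hex 0
  rows 24-27 [a,b,c=110]: 1111  = hex F
  rows 28-31 [a,b,c=111]: 1111  = hex F
Output column (row 0 .. row 31) = 00000000000000000000000011111111
Output column grouped in 4s = 0000 0000 0000 0000 0000 0000 1111 1111 = 0x000000FF
Convert to decimal digit by digit (value = value*16 + digit):
  0 -> 0
  0*16 + 0 = 0
  0*16 + 0 = 0
  0*16 + 0 = 0
  0*16 + 0 = 0
  0*16 + 0 = 0
  0*16 + 15 (F) = 15
  15*16 + 15 (F) = 255
Decimal = 255

255


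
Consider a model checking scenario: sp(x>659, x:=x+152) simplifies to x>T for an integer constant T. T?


Formula: sp(P, x:=E) = exists old_x. (x = E[old_x/x]) AND P[old_x/x] (old_x is the value of x before the assignment; eliminate old_x by solving x = E[old_x/x] for old_x)
Step 1: Precondition P: x>659, i.e. old_x > 659
Step 2: Assignment gives x = old_x + 152, so old_x = x - 152
Step 3: Substitute into P: x - 152 > 659
Step 4: Simplify: x > 659+152 = 811

811


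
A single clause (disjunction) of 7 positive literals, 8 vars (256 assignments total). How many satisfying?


Step 1: Total=2^8=256
Step 2: Unsat when all 7 false: 2^1=2
Step 3: Sat=256-2=254

254


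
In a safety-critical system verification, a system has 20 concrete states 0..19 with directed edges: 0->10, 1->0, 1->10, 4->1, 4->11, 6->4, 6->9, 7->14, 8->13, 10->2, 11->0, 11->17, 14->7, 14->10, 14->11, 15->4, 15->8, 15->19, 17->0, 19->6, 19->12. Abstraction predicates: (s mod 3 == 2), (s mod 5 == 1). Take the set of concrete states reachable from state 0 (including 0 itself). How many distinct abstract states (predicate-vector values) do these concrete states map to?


BFS from 0:
Concrete reachable: {0, 2, 10}
Abstract via predicates (s mod 3 == 2), (s mod 5 == 1):
  (0,0) <- {0, 10}
  (1,0) <- {2}
Distinct abstract states = 2

2


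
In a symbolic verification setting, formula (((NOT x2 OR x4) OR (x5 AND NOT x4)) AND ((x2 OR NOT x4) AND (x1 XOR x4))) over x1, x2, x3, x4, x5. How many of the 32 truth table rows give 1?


Formula: (((NOT x2 OR x4) OR (x5 AND NOT x4)) AND ((x2 OR NOT x4) AND (x1 XOR x4))) over 5 vars (32 rows)
Evaluate each row (x1, x2, x3, x4, x5 as bits, MSB first):
  row 0 [00000]: (((NOT 0 OR 0) OR (0 AND NOT 0)) AND ((0 OR NOT 0) AND (0 XOR 0))) -> 0
  row 1 [00001]: (((NOT 0 OR 0) OR (1 AND NOT 0)) AND ((0 OR NOT 0) AND (0 XOR 0))) -> 0
  row 2 [00010]: (((NOT 0 OR 1) OR (0 AND NOT 1)) AND ((0 OR NOT 1) AND (0 XOR 1))) -> 0
  row 3 [00011]: (((NOT 0 OR 1) OR (1 AND NOT 1)) AND ((0 OR NOT 1) AND (0 XOR 1))) -> 0
  row 4 [00100]: (((NOT 0 OR 0) OR (0 AND NOT 0)) AND ((0 OR NOT 0) AND (0 XOR 0))) -> 0
  row 5 [00101]: (((NOT 0 OR 0) OR (1 AND NOT 0)) AND ((0 OR NOT 0) AND (0 XOR 0))) -> 0
  row 6 [00110]: (((NOT 0 OR 1) OR (0 AND NOT 1)) AND ((0 OR NOT 1) AND (0 XOR 1))) -> 0
  row 7 [00111]: (((NOT 0 OR 1) OR (1 AND NOT 1)) AND ((0 OR NOT 1) AND (0 XOR 1))) -> 0
  row 8 [01000]: (((NOT 1 OR 0) OR (0 AND NOT 0)) AND ((1 OR NOT 0) AND (0 XOR 0))) -> 0
  row 9 [01001]: (((NOT 1 OR 0) OR (1 AND NOT 0)) AND ((1 OR NOT 0) AND (0 XOR 0))) -> 0
  row 10 [01010]: (((NOT 1 OR 1) OR (0 AND NOT 1)) AND ((1 OR NOT 1) AND (0 XOR 1))) -> 1
  row 11 [01011]: (((NOT 1 OR 1) OR (1 AND NOT 1)) AND ((1 OR NOT 1) AND (0 XOR 1))) -> 1
  row 12 [01100]: (((NOT 1 OR 0) OR (0 AND NOT 0)) AND ((1 OR NOT 0) AND (0 XOR 0))) -> 0
  row 13 [01101]: (((NOT 1 OR 0) OR (1 AND NOT 0)) AND ((1 OR NOT 0) AND (0 XOR 0))) -> 0
  row 14 [01110]: (((NOT 1 OR 1) OR (0 AND NOT 1)) AND ((1 OR NOT 1) AND (0 XOR 1))) -> 1
  row 15 [01111]: (((NOT 1 OR 1) OR (1 AND NOT 1)) AND ((1 OR NOT 1) AND (0 XOR 1))) -> 1
  row 16 [10000]: (((NOT 0 OR 0) OR (0 AND NOT 0)) AND ((0 OR NOT 0) AND (1 XOR 0))) -> 1
  row 17 [10001]: (((NOT 0 OR 0) OR (1 AND NOT 0)) AND ((0 OR NOT 0) AND (1 XOR 0))) -> 1
  row 18 [10010]: (((NOT 0 OR 1) OR (0 AND NOT 1)) AND ((0 OR NOT 1) AND (1 XOR 1))) -> 0
  row 19 [10011]: (((NOT 0 OR 1) OR (1 AND NOT 1)) AND ((0 OR NOT 1) AND (1 XOR 1))) -> 0
  row 20 [10100]: (((NOT 0 OR 0) OR (0 AND NOT 0)) AND ((0 OR NOT 0) AND (1 XOR 0))) -> 1
  row 21 [10101]: (((NOT 0 OR 0) OR (1 AND NOT 0)) AND ((0 OR NOT 0) AND (1 XOR 0))) -> 1
  row 22 [10110]: (((NOT 0 OR 1) OR (0 AND NOT 1)) AND ((0 OR NOT 1) AND (1 XOR 1))) -> 0
  row 23 [10111]: (((NOT 0 OR 1) OR (1 AND NOT 1)) AND ((0 OR NOT 1) AND (1 XOR 1))) -> 0
  row 24 [11000]: (((NOT 1 OR 0) OR (0 AND NOT 0)) AND ((1 OR NOT 0) AND (1 XOR 0))) -> 0
  row 25 [11001]: (((NOT 1 OR 0) OR (1 AND NOT 0)) AND ((1 OR NOT 0) AND (1 XOR 0))) -> 1
  row 26 [11010]: (((NOT 1 OR 1) OR (0 AND NOT 1)) AND ((1 OR NOT 1) AND (1 XOR 1))) -> 0
  row 27 [11011]: (((NOT 1 OR 1) OR (1 AND NOT 1)) AND ((1 OR NOT 1) AND (1 XOR 1))) -> 0
  row 28 [11100]: (((NOT 1 OR 0) OR (0 AND NOT 0)) AND ((1 OR NOT 0) AND (1 XOR 0))) -> 0
  row 29 [11101]: (((NOT 1 OR 0) OR (1 AND NOT 0)) AND ((1 OR NOT 0) AND (1 XOR 0))) -> 1
  row 30 [11110]: (((NOT 1 OR 1) OR (0 AND NOT 1)) AND ((1 OR NOT 1) AND (1 XOR 1))) -> 0
  row 31 [11111]: (((NOT 1 OR 1) OR (1 AND NOT 1)) AND ((1 OR NOT 1) AND (1 XOR 1))) -> 0
Full result column, 8 rows per line (x1,x2 fixed per line; x3,x4,x5 runs 000..111 left to right):
  rows 0-7 [x1,x2=00]: 00000000  (ones: 0)
  rows 8-15 [x1,x2=01]: 00110011  (ones: 4)
  rows 16-23 [x1,x2=10]: 11001100  (ones: 4)
  rows 24-31 [x1,x2=11]: 01000100  (ones: 2)
Count of 1-rows = 0+4+4+2 = 10

10


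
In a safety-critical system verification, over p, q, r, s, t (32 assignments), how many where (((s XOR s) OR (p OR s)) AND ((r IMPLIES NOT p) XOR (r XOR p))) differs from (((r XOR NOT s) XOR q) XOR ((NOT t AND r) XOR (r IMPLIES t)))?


F1 = (((s XOR s) OR (p OR s)) AND ((r IMPLIES NOT p) XOR (r XOR p)))
F2 = (((r XOR NOT s) XOR q) XOR ((NOT t AND r) XOR (r IMPLIES t)))
Evaluate both on each of 32 rows (bits = p,q,r,s,t):
  row 0 [00000]: F1=0 F2=0 -> 0
  row 1 [00001]: F1=0 F2=0 -> 0
  row 2 [00010]: F1=1 F2=1 -> 0
  row 3 [00011]: F1=1 F2=1 -> 0
  row 4 [00100]: F1=0 F2=1 (differ) -> 1
  row 5 [00101]: F1=0 F2=1 (differ) -> 1
  row 6 [00110]: F1=0 F2=0 -> 0
  row 7 [00111]: F1=0 F2=0 -> 0
  row 8 [01000]: F1=0 F2=1 (differ) -> 1
  row 9 [01001]: F1=0 F2=1 (differ) -> 1
  row 10 [01010]: F1=1 F2=0 (differ) -> 1
  row 11 [01011]: F1=1 F2=0 (differ) -> 1
  row 12 [01100]: F1=0 F2=0 -> 0
  row 13 [01101]: F1=0 F2=0 -> 0
  row 14 [01110]: F1=0 F2=1 (differ) -> 1
  row 15 [01111]: F1=0 F2=1 (differ) -> 1
  row 16 [10000]: F1=0 F2=0 -> 0
  row 17 [10001]: F1=0 F2=0 -> 0
  row 18 [10010]: F1=0 F2=1 (differ) -> 1
  row 19 [10011]: F1=0 F2=1 (differ) -> 1
  row 20 [10100]: F1=0 F2=1 (differ) -> 1
  row 21 [10101]: F1=0 F2=1 (differ) -> 1
  row 22 [10110]: F1=0 F2=0 -> 0
  row 23 [10111]: F1=0 F2=0 -> 0
  row 24 [11000]: F1=0 F2=1 (differ) -> 1
  row 25 [11001]: F1=0 F2=1 (differ) -> 1
  row 26 [11010]: F1=0 F2=0 -> 0
  row 27 [11011]: F1=0 F2=0 -> 0
  row 28 [11100]: F1=0 F2=0 -> 0
  row 29 [11101]: F1=0 F2=0 -> 0
  row 30 [11110]: F1=0 F2=1 (differ) -> 1
  row 31 [11111]: F1=0 F2=1 (differ) -> 1
Full result column, 8 rows per line (p,q fixed per line; r,s,t runs 000..111 left to right):
  rows 0-7 [p,q=00]: 00001100  (ones: 2)
  rows 8-15 [p,q=01]: 11110011  (ones: 6)
  rows 16-23 [p,q=10]: 00111100  (ones: 4)
  rows 24-31 [p,q=11]: 11000011  (ones: 4)
Disagreements = 2+6+4+4 = 16

16


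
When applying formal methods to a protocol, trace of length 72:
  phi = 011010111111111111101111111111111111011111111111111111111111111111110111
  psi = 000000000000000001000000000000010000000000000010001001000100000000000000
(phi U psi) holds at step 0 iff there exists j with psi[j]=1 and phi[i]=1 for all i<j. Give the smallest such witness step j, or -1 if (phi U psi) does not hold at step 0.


(phi U psi) at 0: need smallest j with psi[j]=1 and phi[i]=1 for all i in [0,j).
Scan from step 0:
  step 0: phi=0 -> phi-prefix broken from here
  step 17: psi=1 but phi already failed -> not a witness
  step 31: psi=1 but phi already failed -> not a witness
  step 46: psi=1 but phi already failed -> not a witness
  step 50: psi=1 but phi already failed -> not a witness
  step 53: psi=1 but phi already failed -> not a witness
  step 57: psi=1 but phi already failed -> not a witness
  end of trace: no witness -> -1
Witness step = -1

-1


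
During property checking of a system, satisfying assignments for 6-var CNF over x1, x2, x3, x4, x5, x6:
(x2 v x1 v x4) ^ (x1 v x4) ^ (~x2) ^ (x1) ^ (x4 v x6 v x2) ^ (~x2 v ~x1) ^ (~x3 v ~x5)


CNF with 7 clauses over 6 vars (64 assignments).
An assignment satisfies CNF iff every clause has >=1 true literal.
Check each row (bits = x1,x2,x3,x4,x5,x6; clause T/F shown):
  row 0 [000000]: clauses=FFTFFTT -> 0
  row 1 [000001]: clauses=FFTFTTT -> 0
  row 2 [000010]: clauses=FFTFFTT -> 0
  row 3 [000011]: clauses=FFTFTTT -> 0
  row 4 [000100]: clauses=TTTFTTT -> 0
  (every remaining row is evaluated the same way; all 64 results are listed next)
Full result column, 8 rows per line (x1,x2,x3 fixed per line; x4,x5,x6 runs 000..111 left to right):
  rows 0-7 [x1,x2,x3=000]: 00000000  (ones: 0)
  rows 8-15 [x1,x2,x3=001]: 00000000  (ones: 0)
  rows 16-23 [x1,x2,x3=010]: 00000000  (ones: 0)
  rows 24-31 [x1,x2,x3=011]: 00000000  (ones: 0)
  rows 32-39 [x1,x2,x3=100]: 01011111  (ones: 6)
  rows 40-47 [x1,x2,x3=101]: 01001100  (ones: 3)
  rows 48-55 [x1,x2,x3=110]: 00000000  (ones: 0)
  rows 56-63 [x1,x2,x3=111]: 00000000  (ones: 0)
Satisfying assignments = 0+0+0+0+6+3+0+0 = 9

9


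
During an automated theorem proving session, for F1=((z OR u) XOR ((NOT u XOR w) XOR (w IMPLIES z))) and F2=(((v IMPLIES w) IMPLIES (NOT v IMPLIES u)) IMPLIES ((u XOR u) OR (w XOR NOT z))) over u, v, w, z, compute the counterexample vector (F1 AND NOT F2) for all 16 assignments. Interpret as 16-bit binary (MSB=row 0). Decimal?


F1 = ((z OR u) XOR ((NOT u XOR w) XOR (w IMPLIES z)))
F2 = (((v IMPLIES w) IMPLIES (NOT v IMPLIES u)) IMPLIES ((u XOR u) OR (w XOR NOT z)))
Counterexample to F1=>F2 is where F1=1 and F2=0.
Evaluate each row (bits = u,v,w,z, MSB first):
  row 0 [0000]: F1=0 F2=1 -> F1&~F2 -> 0
  row 1 [0001]: F1=1 F2=1 -> F1&~F2 -> 0
  row 2 [0010]: F1=0 F2=1 -> F1&~F2 -> 0
  row 3 [0011]: F1=0 F2=1 -> F1&~F2 -> 0
  row 4 [0100]: F1=0 F2=1 -> F1&~F2 -> 0
  row 5 [0101]: F1=1 F2=0 -> F1&~F2 -> 1
  row 6 [0110]: F1=0 F2=0 -> F1&~F2 -> 0
  row 7 [0111]: F1=0 F2=1 -> F1&~F2 -> 0
  row 8 [1000]: F1=0 F2=1 -> F1&~F2 -> 0
  row 9 [1001]: F1=0 F2=0 -> F1&~F2 -> 0
  row 10 [1010]: F1=0 F2=0 -> F1&~F2 -> 0
  row 11 [1011]: F1=1 F2=1 -> F1&~F2 -> 0
  row 12 [1100]: F1=0 F2=1 -> F1&~F2 -> 0
  row 13 [1101]: F1=0 F2=0 -> F1&~F2 -> 0
  row 14 [1110]: F1=0 F2=0 -> F1&~F2 -> 0
  row 15 [1111]: F1=1 F2=1 -> F1&~F2 -> 0
Full result column, 4 rows per line (u,v fixed per line; w,z runs 00..11 left to right):
  rows 0-3 [u,v=00]: 0000  = hex 0
  rows 4-7 [u,v=01]: 0100  = hex 4
  rows 8-11 [u,v=10]: 0000  = hex 0
  rows 12-15 [u,v=11]: 0000  = hex 0
Counterexample vector (row 0 .. row 15) = 0000010000000000
Output column grouped in 4s = 0000 0100 0000 0000 = 0x0400
Convert to decimal digit by digit (value = value*16 + digit):
  0 -> 0
  0*16 + 4 = 4
  4*16 + 0 = 64
  64*16 + 0 = 1024
Decimal = 1024

1024


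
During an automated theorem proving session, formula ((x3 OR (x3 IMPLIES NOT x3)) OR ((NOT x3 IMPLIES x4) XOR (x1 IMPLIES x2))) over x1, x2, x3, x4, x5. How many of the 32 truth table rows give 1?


Formula: ((x3 OR (x3 IMPLIES NOT x3)) OR ((NOT x3 IMPLIES x4) XOR (x1 IMPLIES x2))) over 5 vars (32 rows)
Evaluate each row (x1, x2, x3, x4, x5 as bits, MSB first):
  row 0 [00000]: ((0 OR (0 IMPLIES NOT 0)) OR ((NOT 0 IMPLIES 0) XOR (0 IMPLIES 0))) -> 1
  row 1 [00001]: ((0 OR (0 IMPLIES NOT 0)) OR ((NOT 0 IMPLIES 0) XOR (0 IMPLIES 0))) -> 1
  row 2 [00010]: ((0 OR (0 IMPLIES NOT 0)) OR ((NOT 0 IMPLIES 1) XOR (0 IMPLIES 0))) -> 1
  row 3 [00011]: ((0 OR (0 IMPLIES NOT 0)) OR ((NOT 0 IMPLIES 1) XOR (0 IMPLIES 0))) -> 1
  row 4 [00100]: ((1 OR (1 IMPLIES NOT 1)) OR ((NOT 1 IMPLIES 0) XOR (0 IMPLIES 0))) -> 1
  row 5 [00101]: ((1 OR (1 IMPLIES NOT 1)) OR ((NOT 1 IMPLIES 0) XOR (0 IMPLIES 0))) -> 1
  row 6 [00110]: ((1 OR (1 IMPLIES NOT 1)) OR ((NOT 1 IMPLIES 1) XOR (0 IMPLIES 0))) -> 1
  row 7 [00111]: ((1 OR (1 IMPLIES NOT 1)) OR ((NOT 1 IMPLIES 1) XOR (0 IMPLIES 0))) -> 1
  row 8 [01000]: ((0 OR (0 IMPLIES NOT 0)) OR ((NOT 0 IMPLIES 0) XOR (0 IMPLIES 1))) -> 1
  row 9 [01001]: ((0 OR (0 IMPLIES NOT 0)) OR ((NOT 0 IMPLIES 0) XOR (0 IMPLIES 1))) -> 1
  row 10 [01010]: ((0 OR (0 IMPLIES NOT 0)) OR ((NOT 0 IMPLIES 1) XOR (0 IMPLIES 1))) -> 1
  row 11 [01011]: ((0 OR (0 IMPLIES NOT 0)) OR ((NOT 0 IMPLIES 1) XOR (0 IMPLIES 1))) -> 1
  row 12 [01100]: ((1 OR (1 IMPLIES NOT 1)) OR ((NOT 1 IMPLIES 0) XOR (0 IMPLIES 1))) -> 1
  row 13 [01101]: ((1 OR (1 IMPLIES NOT 1)) OR ((NOT 1 IMPLIES 0) XOR (0 IMPLIES 1))) -> 1
  row 14 [01110]: ((1 OR (1 IMPLIES NOT 1)) OR ((NOT 1 IMPLIES 1) XOR (0 IMPLIES 1))) -> 1
  row 15 [01111]: ((1 OR (1 IMPLIES NOT 1)) OR ((NOT 1 IMPLIES 1) XOR (0 IMPLIES 1))) -> 1
  row 16 [10000]: ((0 OR (0 IMPLIES NOT 0)) OR ((NOT 0 IMPLIES 0) XOR (1 IMPLIES 0))) -> 1
  row 17 [10001]: ((0 OR (0 IMPLIES NOT 0)) OR ((NOT 0 IMPLIES 0) XOR (1 IMPLIES 0))) -> 1
  row 18 [10010]: ((0 OR (0 IMPLIES NOT 0)) OR ((NOT 0 IMPLIES 1) XOR (1 IMPLIES 0))) -> 1
  row 19 [10011]: ((0 OR (0 IMPLIES NOT 0)) OR ((NOT 0 IMPLIES 1) XOR (1 IMPLIES 0))) -> 1
  row 20 [10100]: ((1 OR (1 IMPLIES NOT 1)) OR ((NOT 1 IMPLIES 0) XOR (1 IMPLIES 0))) -> 1
  row 21 [10101]: ((1 OR (1 IMPLIES NOT 1)) OR ((NOT 1 IMPLIES 0) XOR (1 IMPLIES 0))) -> 1
  row 22 [10110]: ((1 OR (1 IMPLIES NOT 1)) OR ((NOT 1 IMPLIES 1) XOR (1 IMPLIES 0))) -> 1
  row 23 [10111]: ((1 OR (1 IMPLIES NOT 1)) OR ((NOT 1 IMPLIES 1) XOR (1 IMPLIES 0))) -> 1
  row 24 [11000]: ((0 OR (0 IMPLIES NOT 0)) OR ((NOT 0 IMPLIES 0) XOR (1 IMPLIES 1))) -> 1
  row 25 [11001]: ((0 OR (0 IMPLIES NOT 0)) OR ((NOT 0 IMPLIES 0) XOR (1 IMPLIES 1))) -> 1
  row 26 [11010]: ((0 OR (0 IMPLIES NOT 0)) OR ((NOT 0 IMPLIES 1) XOR (1 IMPLIES 1))) -> 1
  row 27 [11011]: ((0 OR (0 IMPLIES NOT 0)) OR ((NOT 0 IMPLIES 1) XOR (1 IMPLIES 1))) -> 1
  row 28 [11100]: ((1 OR (1 IMPLIES NOT 1)) OR ((NOT 1 IMPLIES 0) XOR (1 IMPLIES 1))) -> 1
  row 29 [11101]: ((1 OR (1 IMPLIES NOT 1)) OR ((NOT 1 IMPLIES 0) XOR (1 IMPLIES 1))) -> 1
  row 30 [11110]: ((1 OR (1 IMPLIES NOT 1)) OR ((NOT 1 IMPLIES 1) XOR (1 IMPLIES 1))) -> 1
  row 31 [11111]: ((1 OR (1 IMPLIES NOT 1)) OR ((NOT 1 IMPLIES 1) XOR (1 IMPLIES 1))) -> 1
Full result column, 8 rows per line (x1,x2 fixed per line; x3,x4,x5 runs 000..111 left to right):
  rows 0-7 [x1,x2=00]: 11111111  (ones: 8)
  rows 8-15 [x1,x2=01]: 11111111  (ones: 8)
  rows 16-23 [x1,x2=10]: 11111111  (ones: 8)
  rows 24-31 [x1,x2=11]: 11111111  (ones: 8)
Count of 1-rows = 8+8+8+8 = 32

32


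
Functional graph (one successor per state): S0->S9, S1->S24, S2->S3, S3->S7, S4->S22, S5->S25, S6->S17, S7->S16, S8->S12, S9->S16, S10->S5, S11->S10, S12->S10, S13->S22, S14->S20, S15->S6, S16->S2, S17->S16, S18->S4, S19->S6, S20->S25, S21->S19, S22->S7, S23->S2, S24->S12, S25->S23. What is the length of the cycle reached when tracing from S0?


Trace from S0 until a state repeats:
  S0 -> S9 -> S16 -> S2 -> S3 -> S7 -> S16
S16 first seen at step 2, revisited at step 6.
Cycle length = 6 - 2 = 4

4


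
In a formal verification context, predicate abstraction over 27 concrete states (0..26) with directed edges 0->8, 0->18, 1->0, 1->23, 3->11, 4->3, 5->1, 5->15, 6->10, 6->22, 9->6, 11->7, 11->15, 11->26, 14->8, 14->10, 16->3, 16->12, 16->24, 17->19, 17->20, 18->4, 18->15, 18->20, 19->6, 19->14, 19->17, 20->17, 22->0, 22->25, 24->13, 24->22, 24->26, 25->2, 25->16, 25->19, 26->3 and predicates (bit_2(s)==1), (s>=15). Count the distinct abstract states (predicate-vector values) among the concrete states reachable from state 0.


BFS from 0:
Concrete reachable: {0, 2, 3, 4, 6, 7, 8, 10, 11, 12, 13, 14, 15, 16, 17, 18, 19, 20, 22, 24, 25, 26}
Abstract via predicates (bit_2(s)==1), (s>=15):
  (0,0) <- {0, 2, 3, 8, 10, 11}
  (0,1) <- {16, 17, 18, 19, 24, 25, 26}
  (1,0) <- {4, 6, 7, 12, 13, 14}
  (1,1) <- {15, 20, 22}
Distinct abstract states = 4

4


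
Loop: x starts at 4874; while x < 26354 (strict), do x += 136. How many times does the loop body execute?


Step 1: x goes from 4874 toward 26354 by 136; the body runs while x<26354, so iterations = ceil((bound-start)/step)
Step 2: Distance=21480
Step 3: ceil(21480/136)=158

158


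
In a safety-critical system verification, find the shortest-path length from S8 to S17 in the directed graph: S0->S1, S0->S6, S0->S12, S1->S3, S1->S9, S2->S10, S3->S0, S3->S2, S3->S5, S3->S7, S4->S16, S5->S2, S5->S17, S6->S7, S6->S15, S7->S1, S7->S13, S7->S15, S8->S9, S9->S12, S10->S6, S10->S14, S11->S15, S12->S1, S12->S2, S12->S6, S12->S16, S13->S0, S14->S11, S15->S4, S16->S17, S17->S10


BFS layer-by-layer from S8:
  dist 0: {S8}
  dist 1: {S9}
  dist 2: {S12}
  dist 3: {S1, S2, S6, S16}
  dist 4: {S3, S7, S10, S15, S17}
  -> S17 reached at distance 4
Shortest path length = 4

4


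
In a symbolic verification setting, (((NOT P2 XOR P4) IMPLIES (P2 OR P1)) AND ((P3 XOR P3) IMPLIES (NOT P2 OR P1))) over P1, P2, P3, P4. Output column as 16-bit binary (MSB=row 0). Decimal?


Formula: (((NOT P2 XOR P4) IMPLIES (P2 OR P1)) AND ((P3 XOR P3) IMPLIES (NOT P2 OR P1))) over P1, P2, P3, P4 (16 rows)
Evaluate each row (bits = P1,P2,P3,P4, MSB first):
  row 0 [0000]: (((NOT 0 XOR 0) IMPLIES (0 OR 0)) AND ((0 XOR 0) IMPLIES (NOT 0 OR 0))) -> 0
  row 1 [0001]: (((NOT 0 XOR 1) IMPLIES (0 OR 0)) AND ((0 XOR 0) IMPLIES (NOT 0 OR 0))) -> 1
  row 2 [0010]: (((NOT 0 XOR 0) IMPLIES (0 OR 0)) AND ((1 XOR 1) IMPLIES (NOT 0 OR 0))) -> 0
  row 3 [0011]: (((NOT 0 XOR 1) IMPLIES (0 OR 0)) AND ((1 XOR 1) IMPLIES (NOT 0 OR 0))) -> 1
  row 4 [0100]: (((NOT 1 XOR 0) IMPLIES (1 OR 0)) AND ((0 XOR 0) IMPLIES (NOT 1 OR 0))) -> 1
  row 5 [0101]: (((NOT 1 XOR 1) IMPLIES (1 OR 0)) AND ((0 XOR 0) IMPLIES (NOT 1 OR 0))) -> 1
  row 6 [0110]: (((NOT 1 XOR 0) IMPLIES (1 OR 0)) AND ((1 XOR 1) IMPLIES (NOT 1 OR 0))) -> 1
  row 7 [0111]: (((NOT 1 XOR 1) IMPLIES (1 OR 0)) AND ((1 XOR 1) IMPLIES (NOT 1 OR 0))) -> 1
  row 8 [1000]: (((NOT 0 XOR 0) IMPLIES (0 OR 1)) AND ((0 XOR 0) IMPLIES (NOT 0 OR 1))) -> 1
  row 9 [1001]: (((NOT 0 XOR 1) IMPLIES (0 OR 1)) AND ((0 XOR 0) IMPLIES (NOT 0 OR 1))) -> 1
  row 10 [1010]: (((NOT 0 XOR 0) IMPLIES (0 OR 1)) AND ((1 XOR 1) IMPLIES (NOT 0 OR 1))) -> 1
  row 11 [1011]: (((NOT 0 XOR 1) IMPLIES (0 OR 1)) AND ((1 XOR 1) IMPLIES (NOT 0 OR 1))) -> 1
  row 12 [1100]: (((NOT 1 XOR 0) IMPLIES (1 OR 1)) AND ((0 XOR 0) IMPLIES (NOT 1 OR 1))) -> 1
  row 13 [1101]: (((NOT 1 XOR 1) IMPLIES (1 OR 1)) AND ((0 XOR 0) IMPLIES (NOT 1 OR 1))) -> 1
  row 14 [1110]: (((NOT 1 XOR 0) IMPLIES (1 OR 1)) AND ((1 XOR 1) IMPLIES (NOT 1 OR 1))) -> 1
  row 15 [1111]: (((NOT 1 XOR 1) IMPLIES (1 OR 1)) AND ((1 XOR 1) IMPLIES (NOT 1 OR 1))) -> 1
Full result column, 4 rows per line (P1,P2 fixed per line; P3,P4 runs 00..11 left to right):
  rows 0-3 [P1,P2=00]: 0101  = hex 5
  rows 4-7 [P1,P2=01]: 1111  = hex F
  rows 8-11 [P1,P2=10]: 1111  = hex F
  rows 12-15 [P1,P2=11]: 1111  = hex F
Output column (row 0 .. row 15) = 0101111111111111
Output column grouped in 4s = 0101 1111 1111 1111 = 0x5FFF
Convert to decimal digit by digit (value = value*16 + digit):
  5 -> 5
  5*16 + 15 (F) = 95
  95*16 + 15 (F) = 1535
  1535*16 + 15 (F) = 24575
Decimal = 24575

24575


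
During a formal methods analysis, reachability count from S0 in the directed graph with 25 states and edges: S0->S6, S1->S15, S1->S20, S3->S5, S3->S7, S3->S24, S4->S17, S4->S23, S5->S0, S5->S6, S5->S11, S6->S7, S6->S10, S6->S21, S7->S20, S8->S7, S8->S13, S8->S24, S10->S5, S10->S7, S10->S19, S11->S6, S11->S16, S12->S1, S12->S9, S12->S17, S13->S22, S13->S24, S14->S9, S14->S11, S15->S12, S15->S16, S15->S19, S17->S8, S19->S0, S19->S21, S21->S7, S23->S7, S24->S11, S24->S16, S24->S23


BFS from S0:
  layer 0: {S0}
  layer 1: {S6}
  layer 2: {S7, S10, S21}
  layer 3: {S5, S19, S20}
  layer 4: {S11}
  layer 5: {S16}
Reachable set: {S0, S5, S6, S7, S10, S11, S16, S19, S20, S21}
Count = 10

10


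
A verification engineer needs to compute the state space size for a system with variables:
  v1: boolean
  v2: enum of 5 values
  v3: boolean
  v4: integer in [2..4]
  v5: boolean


State space = product of domain sizes of all variables.
Domain sizes:
  v1 (boolean): 2
  v2 (enum of 5 values): 5
  v3 (boolean): 2
  v4 (integer in [2..4]): 3
  v5 (boolean): 2
Product = 2 * 5 * 2 * 3 * 2 = 120

120


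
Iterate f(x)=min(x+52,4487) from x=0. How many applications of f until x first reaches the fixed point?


Step 1: x=0, cap=4487, increment=52
Step 2: x grows by 52 each step until capped at 4487; fixed point is x=4487
Step 3: iterations = ceil(4487/52) = 87

87


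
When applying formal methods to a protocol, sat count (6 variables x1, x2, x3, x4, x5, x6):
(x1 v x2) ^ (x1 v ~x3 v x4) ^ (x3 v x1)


CNF with 3 clauses over 6 vars (64 assignments).
An assignment satisfies CNF iff every clause has >=1 true literal.
Check each row (bits = x1,x2,x3,x4,x5,x6; clause T/F shown):
  row 0 [000000]: clauses=FTF -> 0
  row 1 [000001]: clauses=FTF -> 0
  row 2 [000010]: clauses=FTF -> 0
  row 3 [000011]: clauses=FTF -> 0
  row 4 [000100]: clauses=FTF -> 0
  (every remaining row is evaluated the same way; all 64 results are listed next)
Full result column, 8 rows per line (x1,x2,x3 fixed per line; x4,x5,x6 runs 000..111 left to right):
  rows 0-7 [x1,x2,x3=000]: 00000000  (ones: 0)
  rows 8-15 [x1,x2,x3=001]: 00000000  (ones: 0)
  rows 16-23 [x1,x2,x3=010]: 00000000  (ones: 0)
  rows 24-31 [x1,x2,x3=011]: 00001111  (ones: 4)
  rows 32-39 [x1,x2,x3=100]: 11111111  (ones: 8)
  rows 40-47 [x1,x2,x3=101]: 11111111  (ones: 8)
  rows 48-55 [x1,x2,x3=110]: 11111111  (ones: 8)
  rows 56-63 [x1,x2,x3=111]: 11111111  (ones: 8)
Satisfying assignments = 0+0+0+4+8+8+8+8 = 36

36


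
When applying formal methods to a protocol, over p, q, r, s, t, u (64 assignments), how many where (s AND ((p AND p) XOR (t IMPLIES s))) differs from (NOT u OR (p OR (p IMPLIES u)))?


F1 = (s AND ((p AND p) XOR (t IMPLIES s)))
F2 = (NOT u OR (p OR (p IMPLIES u)))
Evaluate both on each of 64 rows (bits = p,q,r,s,t,u):
  row 0 [000000]: F1=0 F2=1 (differ) -> 1
  row 1 [000001]: F1=0 F2=1 (differ) -> 1
  row 2 [000010]: F1=0 F2=1 (differ) -> 1
  row 3 [000011]: F1=0 F2=1 (differ) -> 1
  row 4 [000100]: F1=1 F2=1 -> 0
  (every remaining row is evaluated the same way; all 64 results are listed next)
Full result column, 8 rows per line (p,q,r fixed per line; s,t,u runs 000..111 left to right):
  rows 0-7 [p,q,r=000]: 11110000  (ones: 4)
  rows 8-15 [p,q,r=001]: 11110000  (ones: 4)
  rows 16-23 [p,q,r=010]: 11110000  (ones: 4)
  rows 24-31 [p,q,r=011]: 11110000  (ones: 4)
  rows 32-39 [p,q,r=100]: 11111111  (ones: 8)
  rows 40-47 [p,q,r=101]: 11111111  (ones: 8)
  rows 48-55 [p,q,r=110]: 11111111  (ones: 8)
  rows 56-63 [p,q,r=111]: 11111111  (ones: 8)
Disagreements = 4+4+4+4+8+8+8+8 = 48

48


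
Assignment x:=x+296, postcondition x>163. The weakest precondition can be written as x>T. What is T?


Formula: wp(x:=E, P) = P[E/x] (substitute E for x in postcondition)
Step 1: Postcondition: x>163
Step 2: Substitute x+296 for x: x+296>163
Step 3: Solve for x: x > 163-296 = -133

-133


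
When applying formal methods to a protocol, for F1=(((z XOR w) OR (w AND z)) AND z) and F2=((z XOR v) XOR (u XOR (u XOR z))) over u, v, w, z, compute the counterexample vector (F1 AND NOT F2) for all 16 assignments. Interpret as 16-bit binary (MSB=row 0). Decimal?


F1 = (((z XOR w) OR (w AND z)) AND z)
F2 = ((z XOR v) XOR (u XOR (u XOR z)))
Counterexample to F1=>F2 is where F1=1 and F2=0.
Evaluate each row (bits = u,v,w,z, MSB first):
  row 0 [0000]: F1=0 F2=0 -> F1&~F2 -> 0
  row 1 [0001]: F1=1 F2=0 -> F1&~F2 -> 1
  row 2 [0010]: F1=0 F2=0 -> F1&~F2 -> 0
  row 3 [0011]: F1=1 F2=0 -> F1&~F2 -> 1
  row 4 [0100]: F1=0 F2=1 -> F1&~F2 -> 0
  row 5 [0101]: F1=1 F2=1 -> F1&~F2 -> 0
  row 6 [0110]: F1=0 F2=1 -> F1&~F2 -> 0
  row 7 [0111]: F1=1 F2=1 -> F1&~F2 -> 0
  row 8 [1000]: F1=0 F2=0 -> F1&~F2 -> 0
  row 9 [1001]: F1=1 F2=0 -> F1&~F2 -> 1
  row 10 [1010]: F1=0 F2=0 -> F1&~F2 -> 0
  row 11 [1011]: F1=1 F2=0 -> F1&~F2 -> 1
  row 12 [1100]: F1=0 F2=1 -> F1&~F2 -> 0
  row 13 [1101]: F1=1 F2=1 -> F1&~F2 -> 0
  row 14 [1110]: F1=0 F2=1 -> F1&~F2 -> 0
  row 15 [1111]: F1=1 F2=1 -> F1&~F2 -> 0
Full result column, 4 rows per line (u,v fixed per line; w,z runs 00..11 left to right):
  rows 0-3 [u,v=00]: 0101  = hex 5
  rows 4-7 [u,v=01]: 0000  = hex 0
  rows 8-11 [u,v=10]: 0101  = hex 5
  rows 12-15 [u,v=11]: 0000  = hex 0
Counterexample vector (row 0 .. row 15) = 0101000001010000
Output column grouped in 4s = 0101 0000 0101 0000 = 0x5050
Convert to decimal digit by digit (value = value*16 + digit):
  5 -> 5
  5*16 + 0 = 80
  80*16 + 5 = 1285
  1285*16 + 0 = 20560
Decimal = 20560

20560


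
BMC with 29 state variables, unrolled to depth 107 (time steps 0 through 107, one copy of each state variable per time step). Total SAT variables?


BMC unrolls to depth k, creating one copy of each state var for steps 0..k.
Step count = 107 + 1 = 108 (steps 0 through 107)
Vars per step = 29
Total = 29 * 108 = 3132

3132


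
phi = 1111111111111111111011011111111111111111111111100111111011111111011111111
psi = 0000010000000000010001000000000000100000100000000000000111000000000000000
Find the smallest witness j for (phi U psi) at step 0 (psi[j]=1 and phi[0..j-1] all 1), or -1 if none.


(phi U psi) at 0: need smallest j with psi[j]=1 and phi[i]=1 for all i in [0,j).
Scan from step 0:
  step 0: phi=1, psi=0 -> continue
  step 1: phi=1, psi=0 -> continue
  step 2: phi=1, psi=0 -> continue
  step 3: phi=1, psi=0 -> continue
  step 5: psi=1 and phi held for [0,5) -> witness found
Witness step = 5

5


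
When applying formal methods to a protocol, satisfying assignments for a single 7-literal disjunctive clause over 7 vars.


Step 1: Total=2^7=128
Step 2: Unsat when all 7 false: 2^0=1
Step 3: Sat=128-1=127

127


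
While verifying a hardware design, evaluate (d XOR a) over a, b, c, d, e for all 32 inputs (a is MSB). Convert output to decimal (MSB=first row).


Formula: (d XOR a) over a, b, c, d, e (32 rows)
Evaluate each row (bits = a,b,c,d,e, MSB first):
  row 0 [00000]: (0 XOR 0) -> 0
  row 1 [00001]: (0 XOR 0) -> 0
  row 2 [00010]: (1 XOR 0) -> 1
  row 3 [00011]: (1 XOR 0) -> 1
  row 4 [00100]: (0 XOR 0) -> 0
  row 5 [00101]: (0 XOR 0) -> 0
  row 6 [00110]: (1 XOR 0) -> 1
  row 7 [00111]: (1 XOR 0) -> 1
  row 8 [01000]: (0 XOR 0) -> 0
  row 9 [01001]: (0 XOR 0) -> 0
  row 10 [01010]: (1 XOR 0) -> 1
  row 11 [01011]: (1 XOR 0) -> 1
  row 12 [01100]: (0 XOR 0) -> 0
  row 13 [01101]: (0 XOR 0) -> 0
  row 14 [01110]: (1 XOR 0) -> 1
  row 15 [01111]: (1 XOR 0) -> 1
  row 16 [10000]: (0 XOR 1) -> 1
  row 17 [10001]: (0 XOR 1) -> 1
  row 18 [10010]: (1 XOR 1) -> 0
  row 19 [10011]: (1 XOR 1) -> 0
  row 20 [10100]: (0 XOR 1) -> 1
  row 21 [10101]: (0 XOR 1) -> 1
  row 22 [10110]: (1 XOR 1) -> 0
  row 23 [10111]: (1 XOR 1) -> 0
  row 24 [11000]: (0 XOR 1) -> 1
  row 25 [11001]: (0 XOR 1) -> 1
  row 26 [11010]: (1 XOR 1) -> 0
  row 27 [11011]: (1 XOR 1) -> 0
  row 28 [11100]: (0 XOR 1) -> 1
  row 29 [11101]: (0 XOR 1) -> 1
  row 30 [11110]: (1 XOR 1) -> 0
  row 31 [11111]: (1 XOR 1) -> 0
Full result column, 4 rows per line (a,b,c fixed per line; d,e runs 00..11 left to right):
  rows 0-3 [a,b,c=000]: 0011  = hex 3
  rows 4-7 [a,b,c=001]: 0011  = hex 3
  rows 8-11 [a,b,c=010]: 0011  = hex 3
  rows 12-15 [a,b,c=011]: 0011  = hex 3
  rows 16-19 [a,b,c=100]: 1100  = hex C
  rows 20-23 [a,b,c=101]: 1100  = hex C
  rows 24-27 [a,b,c=110]: 1100  = hex C
  rows 28-31 [a,b,c=111]: 1100  = hex C
Output column (row 0 .. row 31) = 00110011001100111100110011001100
Output column grouped in 4s = 0011 0011 0011 0011 1100 1100 1100 1100 = 0x3333CCCC
Convert to decimal digit by digit (value = value*16 + digit):
  3 -> 3
  3*16 + 3 = 51
  51*16 + 3 = 819
  819*16 + 3 = 13107
  13107*16 + 12 (C) = 209724
  209724*16 + 12 (C) = 3355596
  3355596*16 + 12 (C) = 53689548
  53689548*16 + 12 (C) = 859032780
Decimal = 859032780

859032780


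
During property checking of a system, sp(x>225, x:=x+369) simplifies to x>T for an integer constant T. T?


Formula: sp(P, x:=E) = exists old_x. (x = E[old_x/x]) AND P[old_x/x] (old_x is the value of x before the assignment; eliminate old_x by solving x = E[old_x/x] for old_x)
Step 1: Precondition P: x>225, i.e. old_x > 225
Step 2: Assignment gives x = old_x + 369, so old_x = x - 369
Step 3: Substitute into P: x - 369 > 225
Step 4: Simplify: x > 225+369 = 594

594


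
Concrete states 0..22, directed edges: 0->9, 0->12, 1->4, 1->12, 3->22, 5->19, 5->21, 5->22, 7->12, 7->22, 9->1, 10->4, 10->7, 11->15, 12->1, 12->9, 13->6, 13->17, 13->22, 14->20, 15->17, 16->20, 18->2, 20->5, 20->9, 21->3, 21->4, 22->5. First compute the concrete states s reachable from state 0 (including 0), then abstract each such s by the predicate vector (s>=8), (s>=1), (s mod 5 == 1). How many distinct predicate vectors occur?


BFS from 0:
Concrete reachable: {0, 1, 4, 9, 12}
Abstract via predicates (s>=8), (s>=1), (s mod 5 == 1):
  (0,0,0) <- {0}
  (0,1,0) <- {4}
  (0,1,1) <- {1}
  (1,1,0) <- {9, 12}
Distinct abstract states = 4

4
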